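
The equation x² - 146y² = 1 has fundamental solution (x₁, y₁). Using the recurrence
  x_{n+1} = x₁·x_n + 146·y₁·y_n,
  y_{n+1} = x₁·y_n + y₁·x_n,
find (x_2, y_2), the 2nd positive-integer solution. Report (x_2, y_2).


Step 1: Find the fundamental solution (x₁, y₁) of x² - 146y² = 1.
  Expand √146 as a continued fraction. a₀ = ⌊√146⌋ = 12; iterate m_{k+1} = d_k·a_k − m_k, d_{k+1} = (146 − m_{k+1}²)/d_k, a_{k+1} = ⌊(a₀ + m_{k+1})/d_{k+1}⌋ (starting m₀ = 0, d₀ = 1), with convergents p_k = a_k·p_{k-1} + p_{k-2}, q_k = a_k·q_{k-1} + q_{k-2} (p₋₁ = 1, q₋₁ = 0):
  k = 0: a₀ = 12; p₀/q₀ = 12/1; p₀² − 146·q₀² = 144 − 146 = -2.
  k = 1: m = 12, d = 2, a = ⌊(12 + 12)/2⌋ = 12; p/q = (12·12 + 1)/(12·1 + 0) = 145/12; p² − 146·q² = 21025 − 21024 = 1.
  The first convergent with p² − 146·q² = 1 gives the fundamental solution (x₁, y₁) = (145, 12).
Step 2: Apply the recurrence (x_{n+1}, y_{n+1}) = (x₁x_n + 146y₁y_n, x₁y_n + y₁x_n) repeatedly.
  From (x_1, y_1) = (145, 12): x_2 = 145·145 + 146·12·12 = 42049; y_2 = 145·12 + 12·145 = 3480.
Step 3: Verify x_2² - 146·y_2² = 1768118401 - 1768118400 = 1 (should be 1). ✓

(x_1, y_1) = (145, 12); (x_2, y_2) = (42049, 3480).


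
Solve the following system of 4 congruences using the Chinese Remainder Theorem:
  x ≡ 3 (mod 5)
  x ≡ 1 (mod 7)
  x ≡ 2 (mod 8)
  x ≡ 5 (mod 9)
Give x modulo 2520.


Product of moduli M = 5 · 7 · 8 · 9 = 2520.
Merge one congruence at a time:
  Start: x ≡ 3 (mod 5).
  Combine with x ≡ 1 (mod 7); new modulus lcm = 35.
    Write x = 3 + 5·t and substitute into x ≡ 1 (mod 7): 5·t ≡ 1 − 3 = -2 (mod 7).
    Reduce coefficients mod 7: 5·t ≡ 5 (mod 7).
    The inverse of 5 mod 7 is 3 (since 5·3 = 15 = 2·7 + 1), so t ≡ 3·5 = 15 ≡ 1 (mod 7).
    Then x = 3 + 5·1 = 8, valid modulo lcm(5, 7) = 35: x ≡ 8 (mod 35).
  Combine with x ≡ 2 (mod 8); new modulus lcm = 280.
    Write x = 8 + 35·t and substitute into x ≡ 2 (mod 8): 35·t ≡ 2 − 8 = -6 (mod 8).
    Reduce coefficients mod 8: 3·t ≡ 2 (mod 8).
    The inverse of 3 mod 8 is 3 (since 3·3 = 9 = 1·8 + 1), so t ≡ 3·2 = 6 ≡ 6 (mod 8).
    Then x = 8 + 35·6 = 218, valid modulo lcm(35, 8) = 280: x ≡ 218 (mod 280).
  Combine with x ≡ 5 (mod 9); new modulus lcm = 2520.
    Write x = 218 + 280·t and substitute into x ≡ 5 (mod 9): 280·t ≡ 5 − 218 = -213 (mod 9).
    Reduce coefficients mod 9: 1·t ≡ 3 (mod 9).
    So t ≡ 3 (mod 9).
    Then x = 218 + 280·3 = 1058, valid modulo lcm(280, 9) = 2520: x ≡ 1058 (mod 2520).
Verify against each original: 1058 mod 5 = 3, 1058 mod 7 = 1, 1058 mod 8 = 2, 1058 mod 9 = 5.

x ≡ 1058 (mod 2520).


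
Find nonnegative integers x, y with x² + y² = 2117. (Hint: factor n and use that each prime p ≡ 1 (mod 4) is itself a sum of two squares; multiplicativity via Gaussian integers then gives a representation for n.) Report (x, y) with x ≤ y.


Step 1: Factor n = 2117 = 29 · 73.
Step 2: Check the mod-4 condition on each prime factor: 29 ≡ 1 (mod 4), exponent 1; 73 ≡ 1 (mod 4), exponent 1.
All primes ≡ 3 (mod 4) appear to even exponent (or don't appear), so by the two-squares theorem n IS expressible as a sum of two squares.
Step 3: Build a representation. Here n = 29 · 73 is a product of primes ≡ 1 (mod 4). Each prime p ≡ 1 (mod 4) is itself a sum of two squares; find a² by testing p − a² for a perfect square:
  29: 29 − 1² = 28, 29 − 2² = 25 = 5² ⇒ 29 = 2² + 5².
  73: 73 − 1² = 72, 73 − 2² = 69, 73 − 3² = 64 = 8² ⇒ 73 = 3² + 8².
  Combine using the Brahmagupta–Fibonacci identity (a² + b²)(c² + d²) = (ac − bd)² + (ad + bc)² = (ac + bd)² + (ad − bc)²:
  29 · 73 = 2117: from (2² + 5²)(3² + 8²), take (2·3 − 5·8, 2·8 + 5·3) = (6 − 40, 16 + 15) = (-34, 31); dropping signs (only squares matter) gives (34, 31); check 34² + 31² = 1156 + 961 = 2117 ✓.
Step 4: Order so x ≤ y and verify: 31² + 34² = 961 + 1156 = 2117 = n. ✓

n = 2117 = 31² + 34² (one valid representation with x ≤ y).


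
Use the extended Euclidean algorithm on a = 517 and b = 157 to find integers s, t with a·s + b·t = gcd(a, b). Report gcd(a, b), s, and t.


Euclidean algorithm on (517, 157) — divide until remainder is 0:
  517 = 3 · 157 + 46
  157 = 3 · 46 + 19
  46 = 2 · 19 + 8
  19 = 2 · 8 + 3
  8 = 2 · 3 + 2
  3 = 1 · 2 + 1
  2 = 2 · 1 + 0
gcd(517, 157) = 1.
Track Bezout coefficients alongside the remainders: start with r₀ = 517 = a·1 + b·0 (s = 1, t = 0) and r₁ = 157 = a·0 + b·1 (s = 0, t = 1); each new remainder r_{k+1} = r_{k-1} − q_k·r_k inherits s_{k+1} = s_{k-1} − q_k·s_k, t_{k+1} = t_{k-1} − q_k·t_k, so r_k = a·s_k + b·t_k at every step:
  q = 3: r = 46, s = 1 − 3·0 = 1, t = 0 − 3·1 = -3  (check: 517·1 + 157·(-3) = 46)
  q = 3: r = 19, s = 0 − 3·1 = -3, t = 1 − 3·(-3) = 10  (check: 517·(-3) + 157·10 = 19)
  q = 2: r = 8, s = 1 − 2·(-3) = 7, t = -3 − 2·10 = -23  (check: 517·7 + 157·(-23) = 8)
  q = 2: r = 3, s = -3 − 2·7 = -17, t = 10 − 2·(-23) = 56  (check: 517·(-17) + 157·56 = 3)
  q = 2: r = 2, s = 7 − 2·(-17) = 41, t = -23 − 2·56 = -135  (check: 517·41 + 157·(-135) = 2)
  q = 1: r = 1, s = -17 − 1·41 = -58, t = 56 − 1·(-135) = 191  (check: 517·(-58) + 157·191 = 1)
The row with r = 1 (the gcd) gives the Bezout coefficients s = -58, t = 191.
Result: 517 · (-58) + 157 · (191) = 1.

gcd(517, 157) = 1; s = -58, t = 191 (check: 517·(-58) + 157·191 = 1).


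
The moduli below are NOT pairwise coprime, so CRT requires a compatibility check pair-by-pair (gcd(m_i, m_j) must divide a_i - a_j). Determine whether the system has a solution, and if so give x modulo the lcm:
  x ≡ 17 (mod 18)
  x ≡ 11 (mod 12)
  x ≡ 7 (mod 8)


Moduli 18, 12, 8 are not pairwise coprime, so CRT works modulo lcm(m_i) when all pairwise compatibility conditions hold.
Pairwise compatibility: gcd(m_i, m_j) must divide a_i - a_j for every pair.
Merge one congruence at a time:
  Start: x ≡ 17 (mod 18).
  Combine with x ≡ 11 (mod 12): gcd(18, 12) = 6; 11 - 17 = -6, which IS divisible by 6, so compatible.
    Write x = 17 + 18·t and substitute into x ≡ 11 (mod 12): 18·t ≡ 11 − 17 = -6 (mod 12).
    Divide the congruence (and modulus) by g = 6: 3·t ≡ -1 (mod 2).
    Reduce coefficients mod 2: 1·t ≡ 1 (mod 2).
    So t ≡ 1 (mod 2).
    Then x = 17 + 18·1 = 35, valid modulo lcm(18, 12) = 36: x ≡ 35 (mod 36).
  Combine with x ≡ 7 (mod 8): gcd(36, 8) = 4; 7 - 35 = -28, which IS divisible by 4, so compatible.
    Write x = 35 + 36·t and substitute into x ≡ 7 (mod 8): 36·t ≡ 7 − 35 = -28 (mod 8).
    Divide the congruence (and modulus) by g = 4: 9·t ≡ -7 (mod 2).
    Reduce coefficients mod 2: 1·t ≡ 1 (mod 2).
    So t ≡ 1 (mod 2).
    Then x = 35 + 36·1 = 71, valid modulo lcm(36, 8) = 72: x ≡ 71 (mod 72).
Verify: 71 mod 18 = 17, 71 mod 12 = 11, 71 mod 8 = 7.

x ≡ 71 (mod 72).


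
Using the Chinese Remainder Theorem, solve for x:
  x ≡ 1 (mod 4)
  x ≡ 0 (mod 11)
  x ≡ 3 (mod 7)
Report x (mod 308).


Moduli 4, 11, 7 are pairwise coprime; by CRT there is a unique solution modulo M = 4 · 11 · 7 = 308.
Solve pairwise, accumulating the modulus:
  Start with x ≡ 1 (mod 4).
  Combine with x ≡ 0 (mod 11): since gcd(4, 11) = 1, we get a unique residue mod 44.
    Write x = 1 + 4·t and substitute into x ≡ 0 (mod 11): 4·t ≡ 0 − 1 = -1 (mod 11).
    Reduce coefficients mod 11: 4·t ≡ 10 (mod 11).
    The inverse of 4 mod 11 is 3 (since 4·3 = 12 = 1·11 + 1), so t ≡ 3·10 = 30 ≡ 8 (mod 11).
    Then x = 1 + 4·8 = 33, valid modulo lcm(4, 11) = 44: x ≡ 33 (mod 44).
  Combine with x ≡ 3 (mod 7): since gcd(44, 7) = 1, we get a unique residue mod 308.
    Write x = 33 + 44·t and substitute into x ≡ 3 (mod 7): 44·t ≡ 3 − 33 = -30 (mod 7).
    Reduce coefficients mod 7: 2·t ≡ 5 (mod 7).
    The inverse of 2 mod 7 is 4 (since 2·4 = 8 = 1·7 + 1), so t ≡ 4·5 = 20 ≡ 6 (mod 7).
    Then x = 33 + 44·6 = 297, valid modulo lcm(44, 7) = 308: x ≡ 297 (mod 308).
Verify: 297 mod 4 = 1 ✓, 297 mod 11 = 0 ✓, 297 mod 7 = 3 ✓.

x ≡ 297 (mod 308).


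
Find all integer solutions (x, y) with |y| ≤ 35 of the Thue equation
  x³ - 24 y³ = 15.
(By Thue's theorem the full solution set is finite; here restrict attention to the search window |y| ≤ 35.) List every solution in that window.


The equation is x³ - 24y³ = 15. For fixed y, x³ = 24·y³ + 15, so a solution requires the RHS to be a perfect cube.
Strategy: iterate y from -35 to 35, compute RHS = 24·y³ + 15, and check whether it is a (positive or negative) perfect cube.
Check small values of y:
  y = 0: RHS = 15 is not a perfect cube.
  y = 1: RHS = 39 is not a perfect cube.
  y = -1: RHS = -9 is not a perfect cube.
  y = 2: RHS = 207 is not a perfect cube.
  y = -2: RHS = -177 is not a perfect cube.
  y = 3: RHS = 663 is not a perfect cube.
  y = -3: RHS = -633 is not a perfect cube.
Continuing the search up to |y| = 35 finds no solutions either.
No (x, y) in the scanned range satisfies the equation.

No integer solutions with |y| ≤ 35.


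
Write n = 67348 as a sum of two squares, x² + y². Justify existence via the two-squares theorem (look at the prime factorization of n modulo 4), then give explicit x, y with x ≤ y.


Step 1: Factor n = 67348 = 2^2 · 113 · 149.
Step 2: Check the mod-4 condition on each prime factor: 2 = 2 (special); 113 ≡ 1 (mod 4), exponent 1; 149 ≡ 1 (mod 4), exponent 1.
All primes ≡ 3 (mod 4) appear to even exponent (or don't appear), so by the two-squares theorem n IS expressible as a sum of two squares.
Step 3: Build a representation. Group n = k² · m with k = 2 and m = 113 · 149 = 16837 (a product of primes ≡ 1 (mod 4)); a representation of m scales to one of n via (k·x)² + (k·y)² = k²(x² + y²). Each prime p ≡ 1 (mod 4) is itself a sum of two squares; find a² by testing p − a² for a perfect square:
  113: 113 − 1² = 112, 113 − 2² = 109, 113 − 3² = 104, 113 − 4² = 97, 113 − 5² = 88, 113 − 6² = 77, 113 − 7² = 64 = 8² ⇒ 113 = 7² + 8².
  149: 149 − 1² = 148, 149 − 2² = 145, 149 − 3² = 140, 149 − 4² = 133, 149 − 5² = 124, 149 − 6² = 113, 149 − 7² = 100 = 10² ⇒ 149 = 7² + 10².
  Combine using the Brahmagupta–Fibonacci identity (a² + b²)(c² + d²) = (ac − bd)² + (ad + bc)² = (ac + bd)² + (ad − bc)²:
  113 · 149 = 16837: from (7² + 8²)(7² + 10²), take (7·7 − 8·10, 7·10 + 8·7) = (49 − 80, 70 + 56) = (-31, 126); dropping signs (only squares matter) gives (31, 126); check 31² + 126² = 961 + 15876 = 16837 ✓.
  Scale by k = 2: (2·31, 2·126) = (62, 252).
Step 4: Order so x ≤ y and verify: 62² + 252² = 3844 + 63504 = 67348 = n. ✓

n = 67348 = 62² + 252² (one valid representation with x ≤ y).


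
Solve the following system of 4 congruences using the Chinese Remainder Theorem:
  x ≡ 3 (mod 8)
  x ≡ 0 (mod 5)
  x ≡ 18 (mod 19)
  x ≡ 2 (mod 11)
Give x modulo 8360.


Product of moduli M = 8 · 5 · 19 · 11 = 8360.
Merge one congruence at a time:
  Start: x ≡ 3 (mod 8).
  Combine with x ≡ 0 (mod 5); new modulus lcm = 40.
    Write x = 3 + 8·t and substitute into x ≡ 0 (mod 5): 8·t ≡ 0 − 3 = -3 (mod 5).
    Reduce coefficients mod 5: 3·t ≡ 2 (mod 5).
    The inverse of 3 mod 5 is 2 (since 3·2 = 6 = 1·5 + 1), so t ≡ 2·2 = 4 ≡ 4 (mod 5).
    Then x = 3 + 8·4 = 35, valid modulo lcm(8, 5) = 40: x ≡ 35 (mod 40).
  Combine with x ≡ 18 (mod 19); new modulus lcm = 760.
    Write x = 35 + 40·t and substitute into x ≡ 18 (mod 19): 40·t ≡ 18 − 35 = -17 (mod 19).
    Reduce coefficients mod 19: 2·t ≡ 2 (mod 19).
    The inverse of 2 mod 19 is 10 (since 2·10 = 20 = 1·19 + 1), so t ≡ 10·2 = 20 ≡ 1 (mod 19).
    Then x = 35 + 40·1 = 75, valid modulo lcm(40, 19) = 760: x ≡ 75 (mod 760).
  Combine with x ≡ 2 (mod 11); new modulus lcm = 8360.
    Write x = 75 + 760·t and substitute into x ≡ 2 (mod 11): 760·t ≡ 2 − 75 = -73 (mod 11).
    Reduce coefficients mod 11: 1·t ≡ 4 (mod 11).
    So t ≡ 4 (mod 11).
    Then x = 75 + 760·4 = 3115, valid modulo lcm(760, 11) = 8360: x ≡ 3115 (mod 8360).
Verify against each original: 3115 mod 8 = 3, 3115 mod 5 = 0, 3115 mod 19 = 18, 3115 mod 11 = 2.

x ≡ 3115 (mod 8360).


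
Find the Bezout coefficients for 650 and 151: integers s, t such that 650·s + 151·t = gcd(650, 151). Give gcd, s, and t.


Euclidean algorithm on (650, 151) — divide until remainder is 0:
  650 = 4 · 151 + 46
  151 = 3 · 46 + 13
  46 = 3 · 13 + 7
  13 = 1 · 7 + 6
  7 = 1 · 6 + 1
  6 = 6 · 1 + 0
gcd(650, 151) = 1.
Track Bezout coefficients alongside the remainders: start with r₀ = 650 = a·1 + b·0 (s = 1, t = 0) and r₁ = 151 = a·0 + b·1 (s = 0, t = 1); each new remainder r_{k+1} = r_{k-1} − q_k·r_k inherits s_{k+1} = s_{k-1} − q_k·s_k, t_{k+1} = t_{k-1} − q_k·t_k, so r_k = a·s_k + b·t_k at every step:
  q = 4: r = 46, s = 1 − 4·0 = 1, t = 0 − 4·1 = -4  (check: 650·1 + 151·(-4) = 46)
  q = 3: r = 13, s = 0 − 3·1 = -3, t = 1 − 3·(-4) = 13  (check: 650·(-3) + 151·13 = 13)
  q = 3: r = 7, s = 1 − 3·(-3) = 10, t = -4 − 3·13 = -43  (check: 650·10 + 151·(-43) = 7)
  q = 1: r = 6, s = -3 − 1·10 = -13, t = 13 − 1·(-43) = 56  (check: 650·(-13) + 151·56 = 6)
  q = 1: r = 1, s = 10 − 1·(-13) = 23, t = -43 − 1·56 = -99  (check: 650·23 + 151·(-99) = 1)
The row with r = 1 (the gcd) gives the Bezout coefficients s = 23, t = -99.
Result: 650 · (23) + 151 · (-99) = 1.

gcd(650, 151) = 1; s = 23, t = -99 (check: 650·23 + 151·(-99) = 1).


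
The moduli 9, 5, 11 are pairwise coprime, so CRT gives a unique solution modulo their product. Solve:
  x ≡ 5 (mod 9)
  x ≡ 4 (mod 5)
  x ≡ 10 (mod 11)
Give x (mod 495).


Moduli 9, 5, 11 are pairwise coprime; by CRT there is a unique solution modulo M = 9 · 5 · 11 = 495.
Solve pairwise, accumulating the modulus:
  Start with x ≡ 5 (mod 9).
  Combine with x ≡ 4 (mod 5): since gcd(9, 5) = 1, we get a unique residue mod 45.
    Write x = 5 + 9·t and substitute into x ≡ 4 (mod 5): 9·t ≡ 4 − 5 = -1 (mod 5).
    Reduce coefficients mod 5: 4·t ≡ 4 (mod 5).
    The inverse of 4 mod 5 is 4 (since 4·4 = 16 = 3·5 + 1), so t ≡ 4·4 = 16 ≡ 1 (mod 5).
    Then x = 5 + 9·1 = 14, valid modulo lcm(9, 5) = 45: x ≡ 14 (mod 45).
  Combine with x ≡ 10 (mod 11): since gcd(45, 11) = 1, we get a unique residue mod 495.
    Write x = 14 + 45·t and substitute into x ≡ 10 (mod 11): 45·t ≡ 10 − 14 = -4 (mod 11).
    Reduce coefficients mod 11: 1·t ≡ 7 (mod 11).
    So t ≡ 7 (mod 11).
    Then x = 14 + 45·7 = 329, valid modulo lcm(45, 11) = 495: x ≡ 329 (mod 495).
Verify: 329 mod 9 = 5 ✓, 329 mod 5 = 4 ✓, 329 mod 11 = 10 ✓.

x ≡ 329 (mod 495).


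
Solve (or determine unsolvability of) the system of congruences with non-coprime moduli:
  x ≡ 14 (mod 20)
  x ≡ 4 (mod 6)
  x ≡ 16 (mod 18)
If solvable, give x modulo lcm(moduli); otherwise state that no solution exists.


Moduli 20, 6, 18 are not pairwise coprime, so CRT works modulo lcm(m_i) when all pairwise compatibility conditions hold.
Pairwise compatibility: gcd(m_i, m_j) must divide a_i - a_j for every pair.
Merge one congruence at a time:
  Start: x ≡ 14 (mod 20).
  Combine with x ≡ 4 (mod 6): gcd(20, 6) = 2; 4 - 14 = -10, which IS divisible by 2, so compatible.
    Write x = 14 + 20·t and substitute into x ≡ 4 (mod 6): 20·t ≡ 4 − 14 = -10 (mod 6).
    Divide the congruence (and modulus) by g = 2: 10·t ≡ -5 (mod 3).
    Reduce coefficients mod 3: 1·t ≡ 1 (mod 3).
    So t ≡ 1 (mod 3).
    Then x = 14 + 20·1 = 34, valid modulo lcm(20, 6) = 60: x ≡ 34 (mod 60).
  Combine with x ≡ 16 (mod 18): gcd(60, 18) = 6; 16 - 34 = -18, which IS divisible by 6, so compatible.
    Write x = 34 + 60·t and substitute into x ≡ 16 (mod 18): 60·t ≡ 16 − 34 = -18 (mod 18).
    Divide the congruence (and modulus) by g = 6: 10·t ≡ -3 (mod 3).
    Reduce coefficients mod 3: 1·t ≡ 0 (mod 3).
    So t ≡ 0 (mod 3).
    Then x = 34 + 60·0 = 34, valid modulo lcm(60, 18) = 180: x ≡ 34 (mod 180).
Verify: 34 mod 20 = 14, 34 mod 6 = 4, 34 mod 18 = 16.

x ≡ 34 (mod 180).


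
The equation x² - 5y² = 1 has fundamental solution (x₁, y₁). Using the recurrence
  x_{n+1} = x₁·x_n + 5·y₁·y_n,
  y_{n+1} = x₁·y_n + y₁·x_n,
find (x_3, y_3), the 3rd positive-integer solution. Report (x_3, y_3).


Step 1: Find the fundamental solution (x₁, y₁) of x² - 5y² = 1.
  Expand √5 as a continued fraction. a₀ = ⌊√5⌋ = 2; iterate m_{k+1} = d_k·a_k − m_k, d_{k+1} = (5 − m_{k+1}²)/d_k, a_{k+1} = ⌊(a₀ + m_{k+1})/d_{k+1}⌋ (starting m₀ = 0, d₀ = 1), with convergents p_k = a_k·p_{k-1} + p_{k-2}, q_k = a_k·q_{k-1} + q_{k-2} (p₋₁ = 1, q₋₁ = 0):
  k = 0: a₀ = 2; p₀/q₀ = 2/1; p₀² − 5·q₀² = 4 − 5 = -1.
  k = 1: m = 2, d = 1, a = ⌊(2 + 2)/1⌋ = 4; p/q = (4·2 + 1)/(4·1 + 0) = 9/4; p² − 5·q² = 81 − 80 = 1.
  The first convergent with p² − 5·q² = 1 gives the fundamental solution (x₁, y₁) = (9, 4).
Step 2: Apply the recurrence (x_{n+1}, y_{n+1}) = (x₁x_n + 5y₁y_n, x₁y_n + y₁x_n) repeatedly.
  From (x_1, y_1) = (9, 4): x_2 = 9·9 + 5·4·4 = 161; y_2 = 9·4 + 4·9 = 72.
  From (x_2, y_2) = (161, 72): x_3 = 9·161 + 5·4·72 = 2889; y_3 = 9·72 + 4·161 = 1292.
Step 3: Verify x_3² - 5·y_3² = 8346321 - 8346320 = 1 (should be 1). ✓

(x_1, y_1) = (9, 4); (x_3, y_3) = (2889, 1292).


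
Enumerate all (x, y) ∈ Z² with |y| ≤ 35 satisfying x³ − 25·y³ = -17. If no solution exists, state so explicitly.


The equation is x³ - 25y³ = -17. For fixed y, x³ = 25·y³ − 17, so a solution requires the RHS to be a perfect cube.
Strategy: iterate y from -35 to 35, compute RHS = 25·y³ − 17, and check whether it is a (positive or negative) perfect cube.
Check small values of y:
  y = 0: RHS = -17 is not a perfect cube.
  y = 1: RHS = 8 = (2)³ ⇒ x = 2 works.
  y = -1: RHS = -42 is not a perfect cube.
  y = 2: RHS = 183 is not a perfect cube.
  y = -2: RHS = -217 is not a perfect cube.
  y = 3: RHS = 658 is not a perfect cube.
  y = -3: RHS = -692 is not a perfect cube.
Continuing the search up to |y| = 35 finds no further solutions beyond those listed.
Collected solutions: (2, 1).

Solutions (with |y| ≤ 35): (2, 1).


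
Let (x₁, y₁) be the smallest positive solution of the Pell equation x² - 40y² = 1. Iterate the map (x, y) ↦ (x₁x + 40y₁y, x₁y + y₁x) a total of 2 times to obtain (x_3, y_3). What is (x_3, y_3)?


Step 1: Find the fundamental solution (x₁, y₁) of x² - 40y² = 1.
  Expand √40 as a continued fraction. a₀ = ⌊√40⌋ = 6; iterate m_{k+1} = d_k·a_k − m_k, d_{k+1} = (40 − m_{k+1}²)/d_k, a_{k+1} = ⌊(a₀ + m_{k+1})/d_{k+1}⌋ (starting m₀ = 0, d₀ = 1), with convergents p_k = a_k·p_{k-1} + p_{k-2}, q_k = a_k·q_{k-1} + q_{k-2} (p₋₁ = 1, q₋₁ = 0):
  k = 0: a₀ = 6; p₀/q₀ = 6/1; p₀² − 40·q₀² = 36 − 40 = -4.
  k = 1: m = 6, d = 4, a = ⌊(6 + 6)/4⌋ = 3; p/q = (3·6 + 1)/(3·1 + 0) = 19/3; p² − 40·q² = 361 − 360 = 1.
  The first convergent with p² − 40·q² = 1 gives the fundamental solution (x₁, y₁) = (19, 3).
Step 2: Apply the recurrence (x_{n+1}, y_{n+1}) = (x₁x_n + 40y₁y_n, x₁y_n + y₁x_n) repeatedly.
  From (x_1, y_1) = (19, 3): x_2 = 19·19 + 40·3·3 = 721; y_2 = 19·3 + 3·19 = 114.
  From (x_2, y_2) = (721, 114): x_3 = 19·721 + 40·3·114 = 27379; y_3 = 19·114 + 3·721 = 4329.
Step 3: Verify x_3² - 40·y_3² = 749609641 - 749609640 = 1 (should be 1). ✓

(x_1, y_1) = (19, 3); (x_3, y_3) = (27379, 4329).


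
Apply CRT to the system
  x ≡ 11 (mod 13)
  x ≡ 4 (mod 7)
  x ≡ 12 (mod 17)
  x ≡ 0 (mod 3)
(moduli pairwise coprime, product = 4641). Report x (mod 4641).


Product of moduli M = 13 · 7 · 17 · 3 = 4641.
Merge one congruence at a time:
  Start: x ≡ 11 (mod 13).
  Combine with x ≡ 4 (mod 7); new modulus lcm = 91.
    Write x = 11 + 13·t and substitute into x ≡ 4 (mod 7): 13·t ≡ 4 − 11 = -7 (mod 7).
    Reduce coefficients mod 7: 6·t ≡ 0 (mod 7).
    The inverse of 6 mod 7 is 6 (since 6·6 = 36 = 5·7 + 1), so t ≡ 6·0 = 0 ≡ 0 (mod 7).
    Then x = 11 + 13·0 = 11, valid modulo lcm(13, 7) = 91: x ≡ 11 (mod 91).
  Combine with x ≡ 12 (mod 17); new modulus lcm = 1547.
    Write x = 11 + 91·t and substitute into x ≡ 12 (mod 17): 91·t ≡ 12 − 11 = 1 (mod 17).
    Reduce coefficients mod 17: 6·t ≡ 1 (mod 17).
    The inverse of 6 mod 17 is 3 (since 6·3 = 18 = 1·17 + 1), so t ≡ 3·1 = 3 ≡ 3 (mod 17).
    Then x = 11 + 91·3 = 284, valid modulo lcm(91, 17) = 1547: x ≡ 284 (mod 1547).
  Combine with x ≡ 0 (mod 3); new modulus lcm = 4641.
    Write x = 284 + 1547·t and substitute into x ≡ 0 (mod 3): 1547·t ≡ 0 − 284 = -284 (mod 3).
    Reduce coefficients mod 3: 2·t ≡ 1 (mod 3).
    The inverse of 2 mod 3 is 2 (since 2·2 = 4 = 1·3 + 1), so t ≡ 2·1 = 2 ≡ 2 (mod 3).
    Then x = 284 + 1547·2 = 3378, valid modulo lcm(1547, 3) = 4641: x ≡ 3378 (mod 4641).
Verify against each original: 3378 mod 13 = 11, 3378 mod 7 = 4, 3378 mod 17 = 12, 3378 mod 3 = 0.

x ≡ 3378 (mod 4641).


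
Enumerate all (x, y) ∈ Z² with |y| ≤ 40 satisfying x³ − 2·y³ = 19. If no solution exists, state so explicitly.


The equation is x³ - 2y³ = 19. For fixed y, x³ = 2·y³ + 19, so a solution requires the RHS to be a perfect cube.
Strategy: iterate y from -40 to 40, compute RHS = 2·y³ + 19, and check whether it is a (positive or negative) perfect cube.
Check small values of y:
  y = 0: RHS = 19 is not a perfect cube.
  y = 1: RHS = 21 is not a perfect cube.
  y = -1: RHS = 17 is not a perfect cube.
  y = 2: RHS = 35 is not a perfect cube.
  y = -2: RHS = 3 is not a perfect cube.
  y = 3: RHS = 73 is not a perfect cube.
  y = -3: RHS = -35 is not a perfect cube.
Continuing the search up to |y| = 40 finds no solutions either.
No (x, y) in the scanned range satisfies the equation.

No integer solutions with |y| ≤ 40.


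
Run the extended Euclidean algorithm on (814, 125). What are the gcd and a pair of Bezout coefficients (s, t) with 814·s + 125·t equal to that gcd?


Euclidean algorithm on (814, 125) — divide until remainder is 0:
  814 = 6 · 125 + 64
  125 = 1 · 64 + 61
  64 = 1 · 61 + 3
  61 = 20 · 3 + 1
  3 = 3 · 1 + 0
gcd(814, 125) = 1.
Track Bezout coefficients alongside the remainders: start with r₀ = 814 = a·1 + b·0 (s = 1, t = 0) and r₁ = 125 = a·0 + b·1 (s = 0, t = 1); each new remainder r_{k+1} = r_{k-1} − q_k·r_k inherits s_{k+1} = s_{k-1} − q_k·s_k, t_{k+1} = t_{k-1} − q_k·t_k, so r_k = a·s_k + b·t_k at every step:
  q = 6: r = 64, s = 1 − 6·0 = 1, t = 0 − 6·1 = -6  (check: 814·1 + 125·(-6) = 64)
  q = 1: r = 61, s = 0 − 1·1 = -1, t = 1 − 1·(-6) = 7  (check: 814·(-1) + 125·7 = 61)
  q = 1: r = 3, s = 1 − 1·(-1) = 2, t = -6 − 1·7 = -13  (check: 814·2 + 125·(-13) = 3)
  q = 20: r = 1, s = -1 − 20·2 = -41, t = 7 − 20·(-13) = 267  (check: 814·(-41) + 125·267 = 1)
The row with r = 1 (the gcd) gives the Bezout coefficients s = -41, t = 267.
Result: 814 · (-41) + 125 · (267) = 1.

gcd(814, 125) = 1; s = -41, t = 267 (check: 814·(-41) + 125·267 = 1).


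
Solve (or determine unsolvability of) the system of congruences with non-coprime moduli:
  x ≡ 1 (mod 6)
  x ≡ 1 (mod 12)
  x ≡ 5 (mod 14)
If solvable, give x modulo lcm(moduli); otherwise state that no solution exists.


Moduli 6, 12, 14 are not pairwise coprime, so CRT works modulo lcm(m_i) when all pairwise compatibility conditions hold.
Pairwise compatibility: gcd(m_i, m_j) must divide a_i - a_j for every pair.
Merge one congruence at a time:
  Start: x ≡ 1 (mod 6).
  Combine with x ≡ 1 (mod 12): gcd(6, 12) = 6; 1 - 1 = 0, which IS divisible by 6, so compatible.
    Write x = 1 + 6·t and substitute into x ≡ 1 (mod 12): 6·t ≡ 1 − 1 = 0 (mod 12).
    Divide the congruence (and modulus) by g = 6: 1·t ≡ 0 (mod 2).
    So t ≡ 0 (mod 2).
    Then x = 1 + 6·0 = 1, valid modulo lcm(6, 12) = 12: x ≡ 1 (mod 12).
  Combine with x ≡ 5 (mod 14): gcd(12, 14) = 2; 5 - 1 = 4, which IS divisible by 2, so compatible.
    Write x = 1 + 12·t and substitute into x ≡ 5 (mod 14): 12·t ≡ 5 − 1 = 4 (mod 14).
    Divide the congruence (and modulus) by g = 2: 6·t ≡ 2 (mod 7).
    The inverse of 6 mod 7 is 6 (since 6·6 = 36 = 5·7 + 1), so t ≡ 6·2 = 12 ≡ 5 (mod 7).
    Then x = 1 + 12·5 = 61, valid modulo lcm(12, 14) = 84: x ≡ 61 (mod 84).
Verify: 61 mod 6 = 1, 61 mod 12 = 1, 61 mod 14 = 5.

x ≡ 61 (mod 84).


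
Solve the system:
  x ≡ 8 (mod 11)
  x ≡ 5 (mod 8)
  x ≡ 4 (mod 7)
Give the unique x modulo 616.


Moduli 11, 8, 7 are pairwise coprime; by CRT there is a unique solution modulo M = 11 · 8 · 7 = 616.
Solve pairwise, accumulating the modulus:
  Start with x ≡ 8 (mod 11).
  Combine with x ≡ 5 (mod 8): since gcd(11, 8) = 1, we get a unique residue mod 88.
    Write x = 8 + 11·t and substitute into x ≡ 5 (mod 8): 11·t ≡ 5 − 8 = -3 (mod 8).
    Reduce coefficients mod 8: 3·t ≡ 5 (mod 8).
    The inverse of 3 mod 8 is 3 (since 3·3 = 9 = 1·8 + 1), so t ≡ 3·5 = 15 ≡ 7 (mod 8).
    Then x = 8 + 11·7 = 85, valid modulo lcm(11, 8) = 88: x ≡ 85 (mod 88).
  Combine with x ≡ 4 (mod 7): since gcd(88, 7) = 1, we get a unique residue mod 616.
    Write x = 85 + 88·t and substitute into x ≡ 4 (mod 7): 88·t ≡ 4 − 85 = -81 (mod 7).
    Reduce coefficients mod 7: 4·t ≡ 3 (mod 7).
    The inverse of 4 mod 7 is 2 (since 4·2 = 8 = 1·7 + 1), so t ≡ 2·3 = 6 ≡ 6 (mod 7).
    Then x = 85 + 88·6 = 613, valid modulo lcm(88, 7) = 616: x ≡ 613 (mod 616).
Verify: 613 mod 11 = 8 ✓, 613 mod 8 = 5 ✓, 613 mod 7 = 4 ✓.

x ≡ 613 (mod 616).


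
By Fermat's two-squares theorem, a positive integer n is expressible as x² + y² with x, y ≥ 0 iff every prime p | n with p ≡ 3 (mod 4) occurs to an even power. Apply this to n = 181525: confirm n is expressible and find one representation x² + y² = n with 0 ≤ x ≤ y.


Step 1: Factor n = 181525 = 5^2 · 53 · 137.
Step 2: Check the mod-4 condition on each prime factor: 5 ≡ 1 (mod 4), exponent 2; 53 ≡ 1 (mod 4), exponent 1; 137 ≡ 1 (mod 4), exponent 1.
All primes ≡ 3 (mod 4) appear to even exponent (or don't appear), so by the two-squares theorem n IS expressible as a sum of two squares.
Step 3: Build a representation. Group n = k² · m with k = 5 and m = 53 · 137 = 7261 (a product of primes ≡ 1 (mod 4)); a representation of m scales to one of n via (k·x)² + (k·y)² = k²(x² + y²). Each prime p ≡ 1 (mod 4) is itself a sum of two squares; find a² by testing p − a² for a perfect square:
  53: 53 − 1² = 52, 53 − 2² = 49 = 7² ⇒ 53 = 2² + 7².
  137: 137 − 1² = 136, 137 − 2² = 133, 137 − 3² = 128, 137 − 4² = 121 = 11² ⇒ 137 = 4² + 11².
  Combine using the Brahmagupta–Fibonacci identity (a² + b²)(c² + d²) = (ac − bd)² + (ad + bc)² = (ac + bd)² + (ad − bc)²:
  53 · 137 = 7261: from (2² + 7²)(4² + 11²), take (2·4 − 7·11, 2·11 + 7·4) = (8 − 77, 22 + 28) = (-69, 50); dropping signs (only squares matter) gives (69, 50); check 69² + 50² = 4761 + 2500 = 7261 ✓.
  Scale by k = 5: (5·69, 5·50) = (345, 250).
Step 4: Order so x ≤ y and verify: 250² + 345² = 62500 + 119025 = 181525 = n. ✓

n = 181525 = 250² + 345² (one valid representation with x ≤ y).


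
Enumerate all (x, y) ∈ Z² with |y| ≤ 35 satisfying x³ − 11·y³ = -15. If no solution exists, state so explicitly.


The equation is x³ - 11y³ = -15. For fixed y, x³ = 11·y³ − 15, so a solution requires the RHS to be a perfect cube.
Strategy: iterate y from -35 to 35, compute RHS = 11·y³ − 15, and check whether it is a (positive or negative) perfect cube.
Check small values of y:
  y = 0: RHS = -15 is not a perfect cube.
  y = 1: RHS = -4 is not a perfect cube.
  y = -1: RHS = -26 is not a perfect cube.
  y = 2: RHS = 73 is not a perfect cube.
  y = -2: RHS = -103 is not a perfect cube.
  y = 3: RHS = 282 is not a perfect cube.
  y = -3: RHS = -312 is not a perfect cube.
Continuing the search up to |y| = 35 finds no solutions either.
No (x, y) in the scanned range satisfies the equation.

No integer solutions with |y| ≤ 35.


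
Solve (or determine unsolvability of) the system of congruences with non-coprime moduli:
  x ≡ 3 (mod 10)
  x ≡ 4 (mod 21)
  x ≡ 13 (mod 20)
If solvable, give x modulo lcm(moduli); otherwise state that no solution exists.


Moduli 10, 21, 20 are not pairwise coprime, so CRT works modulo lcm(m_i) when all pairwise compatibility conditions hold.
Pairwise compatibility: gcd(m_i, m_j) must divide a_i - a_j for every pair.
Merge one congruence at a time:
  Start: x ≡ 3 (mod 10).
  Combine with x ≡ 4 (mod 21): gcd(10, 21) = 1; 4 - 3 = 1, which IS divisible by 1, so compatible.
    Write x = 3 + 10·t and substitute into x ≡ 4 (mod 21): 10·t ≡ 4 − 3 = 1 (mod 21).
    The inverse of 10 mod 21 is 19 (since 10·19 = 190 = 9·21 + 1), so t ≡ 19·1 = 19 ≡ 19 (mod 21).
    Then x = 3 + 10·19 = 193, valid modulo lcm(10, 21) = 210: x ≡ 193 (mod 210).
  Combine with x ≡ 13 (mod 20): gcd(210, 20) = 10; 13 - 193 = -180, which IS divisible by 10, so compatible.
    Write x = 193 + 210·t and substitute into x ≡ 13 (mod 20): 210·t ≡ 13 − 193 = -180 (mod 20).
    Divide the congruence (and modulus) by g = 10: 21·t ≡ -18 (mod 2).
    Reduce coefficients mod 2: 1·t ≡ 0 (mod 2).
    So t ≡ 0 (mod 2).
    Then x = 193 + 210·0 = 193, valid modulo lcm(210, 20) = 420: x ≡ 193 (mod 420).
Verify: 193 mod 10 = 3, 193 mod 21 = 4, 193 mod 20 = 13.

x ≡ 193 (mod 420).


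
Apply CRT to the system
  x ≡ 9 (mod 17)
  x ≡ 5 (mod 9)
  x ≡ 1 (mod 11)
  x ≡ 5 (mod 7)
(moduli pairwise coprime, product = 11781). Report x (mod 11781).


Product of moduli M = 17 · 9 · 11 · 7 = 11781.
Merge one congruence at a time:
  Start: x ≡ 9 (mod 17).
  Combine with x ≡ 5 (mod 9); new modulus lcm = 153.
    Write x = 9 + 17·t and substitute into x ≡ 5 (mod 9): 17·t ≡ 5 − 9 = -4 (mod 9).
    Reduce coefficients mod 9: 8·t ≡ 5 (mod 9).
    The inverse of 8 mod 9 is 8 (since 8·8 = 64 = 7·9 + 1), so t ≡ 8·5 = 40 ≡ 4 (mod 9).
    Then x = 9 + 17·4 = 77, valid modulo lcm(17, 9) = 153: x ≡ 77 (mod 153).
  Combine with x ≡ 1 (mod 11); new modulus lcm = 1683.
    Write x = 77 + 153·t and substitute into x ≡ 1 (mod 11): 153·t ≡ 1 − 77 = -76 (mod 11).
    Reduce coefficients mod 11: 10·t ≡ 1 (mod 11).
    The inverse of 10 mod 11 is 10 (since 10·10 = 100 = 9·11 + 1), so t ≡ 10·1 = 10 ≡ 10 (mod 11).
    Then x = 77 + 153·10 = 1607, valid modulo lcm(153, 11) = 1683: x ≡ 1607 (mod 1683).
  Combine with x ≡ 5 (mod 7); new modulus lcm = 11781.
    Write x = 1607 + 1683·t and substitute into x ≡ 5 (mod 7): 1683·t ≡ 5 − 1607 = -1602 (mod 7).
    Reduce coefficients mod 7: 3·t ≡ 1 (mod 7).
    The inverse of 3 mod 7 is 5 (since 3·5 = 15 = 2·7 + 1), so t ≡ 5·1 = 5 ≡ 5 (mod 7).
    Then x = 1607 + 1683·5 = 10022, valid modulo lcm(1683, 7) = 11781: x ≡ 10022 (mod 11781).
Verify against each original: 10022 mod 17 = 9, 10022 mod 9 = 5, 10022 mod 11 = 1, 10022 mod 7 = 5.

x ≡ 10022 (mod 11781).


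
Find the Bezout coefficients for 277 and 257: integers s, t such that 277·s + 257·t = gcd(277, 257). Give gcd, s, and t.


Euclidean algorithm on (277, 257) — divide until remainder is 0:
  277 = 1 · 257 + 20
  257 = 12 · 20 + 17
  20 = 1 · 17 + 3
  17 = 5 · 3 + 2
  3 = 1 · 2 + 1
  2 = 2 · 1 + 0
gcd(277, 257) = 1.
Track Bezout coefficients alongside the remainders: start with r₀ = 277 = a·1 + b·0 (s = 1, t = 0) and r₁ = 257 = a·0 + b·1 (s = 0, t = 1); each new remainder r_{k+1} = r_{k-1} − q_k·r_k inherits s_{k+1} = s_{k-1} − q_k·s_k, t_{k+1} = t_{k-1} − q_k·t_k, so r_k = a·s_k + b·t_k at every step:
  q = 1: r = 20, s = 1 − 1·0 = 1, t = 0 − 1·1 = -1  (check: 277·1 + 257·(-1) = 20)
  q = 12: r = 17, s = 0 − 12·1 = -12, t = 1 − 12·(-1) = 13  (check: 277·(-12) + 257·13 = 17)
  q = 1: r = 3, s = 1 − 1·(-12) = 13, t = -1 − 1·13 = -14  (check: 277·13 + 257·(-14) = 3)
  q = 5: r = 2, s = -12 − 5·13 = -77, t = 13 − 5·(-14) = 83  (check: 277·(-77) + 257·83 = 2)
  q = 1: r = 1, s = 13 − 1·(-77) = 90, t = -14 − 1·83 = -97  (check: 277·90 + 257·(-97) = 1)
The row with r = 1 (the gcd) gives the Bezout coefficients s = 90, t = -97.
Result: 277 · (90) + 257 · (-97) = 1.

gcd(277, 257) = 1; s = 90, t = -97 (check: 277·90 + 257·(-97) = 1).


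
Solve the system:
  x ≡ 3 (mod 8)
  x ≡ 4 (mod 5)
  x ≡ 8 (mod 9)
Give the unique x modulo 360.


Moduli 8, 5, 9 are pairwise coprime; by CRT there is a unique solution modulo M = 8 · 5 · 9 = 360.
Solve pairwise, accumulating the modulus:
  Start with x ≡ 3 (mod 8).
  Combine with x ≡ 4 (mod 5): since gcd(8, 5) = 1, we get a unique residue mod 40.
    Write x = 3 + 8·t and substitute into x ≡ 4 (mod 5): 8·t ≡ 4 − 3 = 1 (mod 5).
    Reduce coefficients mod 5: 3·t ≡ 1 (mod 5).
    The inverse of 3 mod 5 is 2 (since 3·2 = 6 = 1·5 + 1), so t ≡ 2·1 = 2 ≡ 2 (mod 5).
    Then x = 3 + 8·2 = 19, valid modulo lcm(8, 5) = 40: x ≡ 19 (mod 40).
  Combine with x ≡ 8 (mod 9): since gcd(40, 9) = 1, we get a unique residue mod 360.
    Write x = 19 + 40·t and substitute into x ≡ 8 (mod 9): 40·t ≡ 8 − 19 = -11 (mod 9).
    Reduce coefficients mod 9: 4·t ≡ 7 (mod 9).
    The inverse of 4 mod 9 is 7 (since 4·7 = 28 = 3·9 + 1), so t ≡ 7·7 = 49 ≡ 4 (mod 9).
    Then x = 19 + 40·4 = 179, valid modulo lcm(40, 9) = 360: x ≡ 179 (mod 360).
Verify: 179 mod 8 = 3 ✓, 179 mod 5 = 4 ✓, 179 mod 9 = 8 ✓.

x ≡ 179 (mod 360).


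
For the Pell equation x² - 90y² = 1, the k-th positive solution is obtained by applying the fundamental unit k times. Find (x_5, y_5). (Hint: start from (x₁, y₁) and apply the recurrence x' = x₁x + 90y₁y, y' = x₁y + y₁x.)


Step 1: Find the fundamental solution (x₁, y₁) of x² - 90y² = 1.
  Expand √90 as a continued fraction. a₀ = ⌊√90⌋ = 9; iterate m_{k+1} = d_k·a_k − m_k, d_{k+1} = (90 − m_{k+1}²)/d_k, a_{k+1} = ⌊(a₀ + m_{k+1})/d_{k+1}⌋ (starting m₀ = 0, d₀ = 1), with convergents p_k = a_k·p_{k-1} + p_{k-2}, q_k = a_k·q_{k-1} + q_{k-2} (p₋₁ = 1, q₋₁ = 0):
  k = 0: a₀ = 9; p₀/q₀ = 9/1; p₀² − 90·q₀² = 81 − 90 = -9.
  k = 1: m = 9, d = 9, a = ⌊(9 + 9)/9⌋ = 2; p/q = (2·9 + 1)/(2·1 + 0) = 19/2; p² − 90·q² = 361 − 360 = 1.
  The first convergent with p² − 90·q² = 1 gives the fundamental solution (x₁, y₁) = (19, 2).
Step 2: Apply the recurrence (x_{n+1}, y_{n+1}) = (x₁x_n + 90y₁y_n, x₁y_n + y₁x_n) repeatedly.
  From (x_1, y_1) = (19, 2): x_2 = 19·19 + 90·2·2 = 721; y_2 = 19·2 + 2·19 = 76.
  From (x_2, y_2) = (721, 76): x_3 = 19·721 + 90·2·76 = 27379; y_3 = 19·76 + 2·721 = 2886.
  From (x_3, y_3) = (27379, 2886): x_4 = 19·27379 + 90·2·2886 = 1039681; y_4 = 19·2886 + 2·27379 = 109592.
  From (x_4, y_4) = (1039681, 109592): x_5 = 19·1039681 + 90·2·109592 = 39480499; y_5 = 19·109592 + 2·1039681 = 4161610.
Step 3: Verify x_5² - 90·y_5² = 1558709801289001 - 1558709801289000 = 1 (should be 1). ✓

(x_1, y_1) = (19, 2); (x_5, y_5) = (39480499, 4161610).


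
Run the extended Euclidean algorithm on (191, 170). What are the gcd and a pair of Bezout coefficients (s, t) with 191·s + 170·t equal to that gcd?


Euclidean algorithm on (191, 170) — divide until remainder is 0:
  191 = 1 · 170 + 21
  170 = 8 · 21 + 2
  21 = 10 · 2 + 1
  2 = 2 · 1 + 0
gcd(191, 170) = 1.
Track Bezout coefficients alongside the remainders: start with r₀ = 191 = a·1 + b·0 (s = 1, t = 0) and r₁ = 170 = a·0 + b·1 (s = 0, t = 1); each new remainder r_{k+1} = r_{k-1} − q_k·r_k inherits s_{k+1} = s_{k-1} − q_k·s_k, t_{k+1} = t_{k-1} − q_k·t_k, so r_k = a·s_k + b·t_k at every step:
  q = 1: r = 21, s = 1 − 1·0 = 1, t = 0 − 1·1 = -1  (check: 191·1 + 170·(-1) = 21)
  q = 8: r = 2, s = 0 − 8·1 = -8, t = 1 − 8·(-1) = 9  (check: 191·(-8) + 170·9 = 2)
  q = 10: r = 1, s = 1 − 10·(-8) = 81, t = -1 − 10·9 = -91  (check: 191·81 + 170·(-91) = 1)
The row with r = 1 (the gcd) gives the Bezout coefficients s = 81, t = -91.
Result: 191 · (81) + 170 · (-91) = 1.

gcd(191, 170) = 1; s = 81, t = -91 (check: 191·81 + 170·(-91) = 1).


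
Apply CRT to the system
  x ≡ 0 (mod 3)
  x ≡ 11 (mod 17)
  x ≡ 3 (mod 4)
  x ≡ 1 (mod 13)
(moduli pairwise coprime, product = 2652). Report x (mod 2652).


Product of moduli M = 3 · 17 · 4 · 13 = 2652.
Merge one congruence at a time:
  Start: x ≡ 0 (mod 3).
  Combine with x ≡ 11 (mod 17); new modulus lcm = 51.
    Write x = 0 + 3·t and substitute into x ≡ 11 (mod 17): 3·t ≡ 11 − 0 = 11 (mod 17).
    The inverse of 3 mod 17 is 6 (since 3·6 = 18 = 1·17 + 1), so t ≡ 6·11 = 66 ≡ 15 (mod 17).
    Then x = 0 + 3·15 = 45, valid modulo lcm(3, 17) = 51: x ≡ 45 (mod 51).
  Combine with x ≡ 3 (mod 4); new modulus lcm = 204.
    Write x = 45 + 51·t and substitute into x ≡ 3 (mod 4): 51·t ≡ 3 − 45 = -42 (mod 4).
    Reduce coefficients mod 4: 3·t ≡ 2 (mod 4).
    The inverse of 3 mod 4 is 3 (since 3·3 = 9 = 2·4 + 1), so t ≡ 3·2 = 6 ≡ 2 (mod 4).
    Then x = 45 + 51·2 = 147, valid modulo lcm(51, 4) = 204: x ≡ 147 (mod 204).
  Combine with x ≡ 1 (mod 13); new modulus lcm = 2652.
    Write x = 147 + 204·t and substitute into x ≡ 1 (mod 13): 204·t ≡ 1 − 147 = -146 (mod 13).
    Reduce coefficients mod 13: 9·t ≡ 10 (mod 13).
    The inverse of 9 mod 13 is 3 (since 9·3 = 27 = 2·13 + 1), so t ≡ 3·10 = 30 ≡ 4 (mod 13).
    Then x = 147 + 204·4 = 963, valid modulo lcm(204, 13) = 2652: x ≡ 963 (mod 2652).
Verify against each original: 963 mod 3 = 0, 963 mod 17 = 11, 963 mod 4 = 3, 963 mod 13 = 1.

x ≡ 963 (mod 2652).


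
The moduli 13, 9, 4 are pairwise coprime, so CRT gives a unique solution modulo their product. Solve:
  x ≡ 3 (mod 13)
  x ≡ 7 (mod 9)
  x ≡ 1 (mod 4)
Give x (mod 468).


Moduli 13, 9, 4 are pairwise coprime; by CRT there is a unique solution modulo M = 13 · 9 · 4 = 468.
Solve pairwise, accumulating the modulus:
  Start with x ≡ 3 (mod 13).
  Combine with x ≡ 7 (mod 9): since gcd(13, 9) = 1, we get a unique residue mod 117.
    Write x = 3 + 13·t and substitute into x ≡ 7 (mod 9): 13·t ≡ 7 − 3 = 4 (mod 9).
    Reduce coefficients mod 9: 4·t ≡ 4 (mod 9).
    The inverse of 4 mod 9 is 7 (since 4·7 = 28 = 3·9 + 1), so t ≡ 7·4 = 28 ≡ 1 (mod 9).
    Then x = 3 + 13·1 = 16, valid modulo lcm(13, 9) = 117: x ≡ 16 (mod 117).
  Combine with x ≡ 1 (mod 4): since gcd(117, 4) = 1, we get a unique residue mod 468.
    Write x = 16 + 117·t and substitute into x ≡ 1 (mod 4): 117·t ≡ 1 − 16 = -15 (mod 4).
    Reduce coefficients mod 4: 1·t ≡ 1 (mod 4).
    So t ≡ 1 (mod 4).
    Then x = 16 + 117·1 = 133, valid modulo lcm(117, 4) = 468: x ≡ 133 (mod 468).
Verify: 133 mod 13 = 3 ✓, 133 mod 9 = 7 ✓, 133 mod 4 = 1 ✓.

x ≡ 133 (mod 468).


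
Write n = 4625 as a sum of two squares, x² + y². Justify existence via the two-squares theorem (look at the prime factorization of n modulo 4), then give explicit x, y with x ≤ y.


Step 1: Factor n = 4625 = 5^3 · 37.
Step 2: Check the mod-4 condition on each prime factor: 5 ≡ 1 (mod 4), exponent 3; 37 ≡ 1 (mod 4), exponent 1.
All primes ≡ 3 (mod 4) appear to even exponent (or don't appear), so by the two-squares theorem n IS expressible as a sum of two squares.
Step 3: Build a representation. Group n = k² · m with k = 5 and m = 5 · 37 = 185 (a product of primes ≡ 1 (mod 4)); a representation of m scales to one of n via (k·x)² + (k·y)² = k²(x² + y²). Each prime p ≡ 1 (mod 4) is itself a sum of two squares; find a² by testing p − a² for a perfect square:
  5: 5 − 1² = 4 = 2² ⇒ 5 = 1² + 2².
  37: 37 − 1² = 36 = 6² ⇒ 37 = 1² + 6².
  Combine using the Brahmagupta–Fibonacci identity (a² + b²)(c² + d²) = (ac − bd)² + (ad + bc)² = (ac + bd)² + (ad − bc)²:
  5 · 37 = 185: from (1² + 2²)(1² + 6²), take (1·1 − 2·6, 1·6 + 2·1) = (1 − 12, 6 + 2) = (-11, 8); dropping signs (only squares matter) gives (11, 8); check 11² + 8² = 121 + 64 = 185 ✓.
  Scale by k = 5: (5·11, 5·8) = (55, 40).
Step 4: Order so x ≤ y and verify: 40² + 55² = 1600 + 3025 = 4625 = n. ✓

n = 4625 = 40² + 55² (one valid representation with x ≤ y).
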